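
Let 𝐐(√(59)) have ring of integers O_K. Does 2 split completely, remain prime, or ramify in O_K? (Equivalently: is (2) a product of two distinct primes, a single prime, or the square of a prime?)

ramified

Since 59 ≢ 1 mod 4, the ring of integers is ℤ[√59] with discriminant 4·59 = 236.
disc(K) = 236 = 2·118, so p = 2 is ramified.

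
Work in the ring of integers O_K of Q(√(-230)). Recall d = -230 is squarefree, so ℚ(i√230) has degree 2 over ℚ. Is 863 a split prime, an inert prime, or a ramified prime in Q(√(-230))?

d = -230 ≡ 2 (mod 4), so O_K = ℤ[√-230] and disc(K) = 4d = -920.
Since gcd(863, -920) = 1 the prime 863 does not ramify.
(-230/863) = 633^431 mod 863 = 862, giving Legendre symbol -1.
(-230/863) = -1, so 863 is inert.

863 remains inert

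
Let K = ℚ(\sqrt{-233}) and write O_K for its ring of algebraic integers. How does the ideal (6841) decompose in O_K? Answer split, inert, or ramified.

Since -233 ≢ 1 mod 4, the ring of integers is ℤ[√-233] with discriminant 4·(-233) = -932.
disc(K) = -932 is not divisible by 6841; 6841 is unramified.
Euler's criterion: (-233)^3420 mod 6841 = 6840. Thus (-233|6841) = -1.
Legendre symbol -1 ⇒ 6841 is inert.

p is inert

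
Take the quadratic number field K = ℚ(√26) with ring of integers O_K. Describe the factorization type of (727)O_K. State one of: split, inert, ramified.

split — (727) = 𝔭₁𝔭₂ with 𝔭₁ ≠ 𝔭₂

Since 26 ≢ 1 mod 4, the ring of integers is ℤ[√26] with discriminant 4·26 = 104.
Since gcd(727, 104) = 1 the prime 727 does not ramify.
Compute (26/727) via Euler: 26^((727-1)/2) mod 727 = 1, so (26/727) = 1.
Legendre symbol 1 ⇒ 727 is split.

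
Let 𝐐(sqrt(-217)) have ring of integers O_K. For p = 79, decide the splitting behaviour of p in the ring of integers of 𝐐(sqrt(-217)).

-217 mod 4 = 3, hence disc K = 4·(-217) = -868 and O_K = ℤ[√-217].
disc(K) = -868 is not divisible by 79; 79 is unramified.
(-217/79) = 20^39 mod 79 = 1, giving Legendre symbol 1.
Legendre symbol 1 ⇒ 79 is split.

p splits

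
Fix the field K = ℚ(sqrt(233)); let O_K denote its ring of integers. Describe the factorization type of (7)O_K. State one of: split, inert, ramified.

Since 233 ≡ 1 mod 4, the ring of integers is ℤ[(1+√233)/2] with discriminant 233.
disc(K) = 233 is not divisible by 7; 7 is unramified.
Compute (233/7) via Euler: 2^((7-1)/2) mod 7 = 1, so (233/7) = 1.
Legendre symbol 1 ⇒ 7 is split.

7 splits in O_K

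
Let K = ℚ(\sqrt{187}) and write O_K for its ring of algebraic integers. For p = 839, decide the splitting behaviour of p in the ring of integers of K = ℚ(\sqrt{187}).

split — (839) = 𝔭₁𝔭₂ with 𝔭₁ ≠ 𝔭₂

d = 187 ≡ 3 (mod 4), so O_K = ℤ[√187] and disc(K) = 4d = 748.
disc(K) = 748 is not divisible by 839; 839 is unramified.
(187/839) = 187^419 mod 839 = 1, giving Legendre symbol 1.
(187/839) = 1, so 839 splits.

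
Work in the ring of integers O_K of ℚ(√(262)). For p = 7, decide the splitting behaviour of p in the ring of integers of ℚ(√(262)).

d = 262 ≡ 2 (mod 4), so O_K = ℤ[√262] and disc(K) = 4d = 1048.
disc(K) = 1048 is not divisible by 7; 7 is unramified.
Legendre symbol by Euler's criterion: (262/7) ≡ 262^3 ≡ 6 (mod 7), i.e. (262/7) = -1.
Legendre symbol -1 ⇒ 7 is inert.

p is inert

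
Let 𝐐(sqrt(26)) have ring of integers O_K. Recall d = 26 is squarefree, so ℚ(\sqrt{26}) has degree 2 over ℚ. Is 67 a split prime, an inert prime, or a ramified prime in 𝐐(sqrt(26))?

67 splits in O_K

d = 26 ≡ 2 (mod 4), so O_K = ℤ[√26] and disc(K) = 4d = 104.
Since gcd(67, 104) = 1 the prime 67 does not ramify.
Legendre symbol by Euler's criterion: (26/67) ≡ 26^33 ≡ 1 (mod 67), i.e. (26/67) = 1.
d is a quadratic residue mod p, hence 67 splits in O_K.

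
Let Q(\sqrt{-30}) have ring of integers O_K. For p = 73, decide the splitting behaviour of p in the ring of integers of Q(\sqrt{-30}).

-30 mod 4 = 2, hence disc K = 4·(-30) = -120 and O_K = ℤ[√-30].
Since gcd(73, -120) = 1 the prime 73 does not ramify.
Euler's criterion: (-30)^36 mod 73 = 72. Thus (-30|73) = -1.
(-30/73) = -1, so 73 is inert.

73 remains inert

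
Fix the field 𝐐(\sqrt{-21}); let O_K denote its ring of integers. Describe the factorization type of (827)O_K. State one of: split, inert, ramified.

splits completely

d = -21 ≡ 3 (mod 4), so O_K = ℤ[√-21] and disc(K) = 4d = -84.
disc(K) = -84 is not divisible by 827; 827 is unramified.
Legendre symbol by Euler's criterion: (-21/827) ≡ (-21)^413 ≡ 1 (mod 827), i.e. (-21/827) = 1.
d is a quadratic residue mod p, hence 827 splits in O_K.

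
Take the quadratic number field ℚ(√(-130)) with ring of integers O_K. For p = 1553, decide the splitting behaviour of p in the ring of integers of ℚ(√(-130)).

d = -130 ≡ 2 (mod 4), so O_K = ℤ[√-130] and disc(K) = 4d = -520.
disc(K) = -520 is not divisible by 1553; 1553 is unramified.
(-130/1553) = 1423^776 mod 1553 = 1, giving Legendre symbol 1.
Legendre symbol 1 ⇒ 1553 is split.

p splits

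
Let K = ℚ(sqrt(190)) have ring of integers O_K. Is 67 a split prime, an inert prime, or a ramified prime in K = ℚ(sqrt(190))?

Since 190 ≢ 1 mod 4, the ring of integers is ℤ[√190] with discriminant 4·190 = 760.
disc(K) = 760 is not divisible by 67; 67 is unramified.
Euler's criterion: 190^33 mod 67 = 1. Thus (190|67) = 1.
(190/67) = 1, so 67 splits.

p splits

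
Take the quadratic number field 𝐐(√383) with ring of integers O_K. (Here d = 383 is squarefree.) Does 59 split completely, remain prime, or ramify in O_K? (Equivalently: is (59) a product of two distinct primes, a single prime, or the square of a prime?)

splits completely

383 mod 4 = 3, hence disc K = 4·383 = 1532 and O_K = ℤ[√383].
59 ∤ 1532, so 59 is unramified.
Euler's criterion: 383^29 mod 59 = 1. Thus (383|59) = 1.
(383/59) = 1, so 59 splits.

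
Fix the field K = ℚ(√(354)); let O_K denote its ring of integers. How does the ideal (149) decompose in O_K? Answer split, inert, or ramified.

d = 354 ≡ 2 (mod 4), so O_K = ℤ[√354] and disc(K) = 4d = 1416.
Since gcd(149, 1416) = 1 the prime 149 does not ramify.
(354/149) = 56^74 mod 149 = 148, giving Legendre symbol -1.
d is a non-residue mod p, hence 149 remains inert in O_K.

149 remains inert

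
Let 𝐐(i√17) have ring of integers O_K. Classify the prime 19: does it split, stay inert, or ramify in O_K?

19 remains inert

d = -17 ≡ 3 (mod 4), so O_K = ℤ[√-17] and disc(K) = 4d = -68.
disc(K) = -68 is not divisible by 19; 19 is unramified.
Legendre symbol by Euler's criterion: (-17/19) ≡ (-17)^9 ≡ 18 (mod 19), i.e. (-17/19) = -1.
(-17/19) = -1, so 19 is inert.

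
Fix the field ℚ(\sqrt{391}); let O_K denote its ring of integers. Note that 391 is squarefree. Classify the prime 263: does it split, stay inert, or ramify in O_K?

split — (263) = 𝔭₁𝔭₂ with 𝔭₁ ≠ 𝔭₂

391 mod 4 = 3, hence disc K = 4·391 = 1564 and O_K = ℤ[√391].
263 ∤ 1564, so 263 is unramified.
Legendre symbol by Euler's criterion: (391/263) ≡ 391^131 ≡ 1 (mod 263), i.e. (391/263) = 1.
d is a quadratic residue mod p, hence 263 splits in O_K.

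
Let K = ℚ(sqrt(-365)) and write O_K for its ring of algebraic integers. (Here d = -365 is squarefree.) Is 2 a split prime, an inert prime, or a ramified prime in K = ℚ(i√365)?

-365 mod 4 = 3, hence disc K = 4·(-365) = -1460 and O_K = ℤ[√-365].
2 divides disc(K) = -1460, so 2 ramifies.

p ramifies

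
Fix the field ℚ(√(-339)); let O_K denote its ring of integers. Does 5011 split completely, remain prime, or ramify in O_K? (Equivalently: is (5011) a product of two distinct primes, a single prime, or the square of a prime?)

inert

d = -339 ≡ 1 (mod 4), so O_K = ℤ[(1+√-339)/2] and disc(K) = d = -339.
Since gcd(5011, -339) = 1 the prime 5011 does not ramify.
Euler's criterion: (-339)^2505 mod 5011 = 5010. Thus (-339|5011) = -1.
d is a non-residue mod p, hence 5011 remains inert in O_K.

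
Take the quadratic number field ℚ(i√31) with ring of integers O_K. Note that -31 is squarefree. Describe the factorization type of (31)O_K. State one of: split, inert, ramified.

d = -31 ≡ 1 (mod 4), so O_K = ℤ[(1+√-31)/2] and disc(K) = d = -31.
31 divides disc(K) = -31, so 31 ramifies.

ramifies in O_K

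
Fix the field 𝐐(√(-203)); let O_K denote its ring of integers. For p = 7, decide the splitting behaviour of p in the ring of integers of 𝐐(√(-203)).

Since -203 ≡ 1 mod 4, the ring of integers is ℤ[(1+√-203)/2] with discriminant -203.
7 divides disc(K) = -203, so 7 ramifies.

7 is ramified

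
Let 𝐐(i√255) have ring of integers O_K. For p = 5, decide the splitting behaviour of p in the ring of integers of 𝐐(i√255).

d = -255 ≡ 1 (mod 4), so O_K = ℤ[(1+√-255)/2] and disc(K) = d = -255.
Ramification test: 5 | -255. The prime 5 ramifies in K.

5 is ramified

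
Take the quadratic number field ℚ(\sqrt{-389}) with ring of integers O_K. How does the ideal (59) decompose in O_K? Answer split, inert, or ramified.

-389 mod 4 = 3, hence disc K = 4·(-389) = -1556 and O_K = ℤ[√-389].
59 ∤ -1556, so 59 is unramified.
Compute (-389/59) via Euler: 24^((59-1)/2) mod 59 = 58, so (-389/59) = -1.
(-389/59) = -1, so 59 is inert.

inert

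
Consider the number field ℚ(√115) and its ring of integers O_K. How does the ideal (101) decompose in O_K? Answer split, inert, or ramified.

101 splits in O_K

115 mod 4 = 3, hence disc K = 4·115 = 460 and O_K = ℤ[√115].
101 ∤ 460, so 101 is unramified.
Legendre symbol by Euler's criterion: (115/101) ≡ 115^50 ≡ 1 (mod 101), i.e. (115/101) = 1.
Legendre symbol 1 ⇒ 101 is split.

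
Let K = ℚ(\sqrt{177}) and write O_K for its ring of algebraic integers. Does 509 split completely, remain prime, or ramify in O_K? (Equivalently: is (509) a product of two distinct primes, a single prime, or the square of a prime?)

177 mod 4 = 1, hence disc K = 177 and O_K = ℤ[(1+√177)/2].
disc(K) = 177 is not divisible by 509; 509 is unramified.
(177/509) = 177^254 mod 509 = 1, giving Legendre symbol 1.
Legendre symbol 1 ⇒ 509 is split.

split — (509) = 𝔭₁𝔭₂ with 𝔭₁ ≠ 𝔭₂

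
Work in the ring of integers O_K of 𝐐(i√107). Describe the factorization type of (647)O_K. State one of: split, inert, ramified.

Since -107 ≡ 1 mod 4, the ring of integers is ℤ[(1+√-107)/2] with discriminant -107.
Since gcd(647, -107) = 1 the prime 647 does not ramify.
Compute (-107/647) via Euler: 540^((647-1)/2) mod 647 = 646, so (-107/647) = -1.
d is a non-residue mod p, hence 647 remains inert in O_K.

inert — (647) stays prime in O_K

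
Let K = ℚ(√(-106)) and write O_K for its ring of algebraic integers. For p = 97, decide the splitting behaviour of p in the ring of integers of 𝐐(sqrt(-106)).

split

-106 mod 4 = 2, hence disc K = 4·(-106) = -424 and O_K = ℤ[√-106].
Since gcd(97, -424) = 1 the prime 97 does not ramify.
(-106/97) = 88^48 mod 97 = 1, giving Legendre symbol 1.
d is a quadratic residue mod p, hence 97 splits in O_K.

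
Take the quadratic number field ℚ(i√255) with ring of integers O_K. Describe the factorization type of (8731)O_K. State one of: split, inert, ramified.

inert — (8731) stays prime in O_K

d = -255 ≡ 1 (mod 4), so O_K = ℤ[(1+√-255)/2] and disc(K) = d = -255.
disc(K) = -255 is not divisible by 8731; 8731 is unramified.
Compute (-255/8731) via Euler: 8476^((8731-1)/2) mod 8731 = 8730, so (-255/8731) = -1.
Legendre symbol -1 ⇒ 8731 is inert.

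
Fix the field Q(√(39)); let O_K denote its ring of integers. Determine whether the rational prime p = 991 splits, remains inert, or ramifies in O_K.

d = 39 ≡ 3 (mod 4), so O_K = ℤ[√39] and disc(K) = 4d = 156.
disc(K) = 156 is not divisible by 991; 991 is unramified.
Euler's criterion: 39^495 mod 991 = 990. Thus (39|991) = -1.
Legendre symbol -1 ⇒ 991 is inert.

991 remains inert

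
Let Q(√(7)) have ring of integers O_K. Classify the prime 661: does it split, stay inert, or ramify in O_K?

Since 7 ≢ 1 mod 4, the ring of integers is ℤ[√7] with discriminant 4·7 = 28.
disc(K) = 28 is not divisible by 661; 661 is unramified.
Legendre symbol by Euler's criterion: (7/661) ≡ 7^330 ≡ 660 (mod 661), i.e. (7/661) = -1.
d is a non-residue mod p, hence 661 remains inert in O_K.

661 remains inert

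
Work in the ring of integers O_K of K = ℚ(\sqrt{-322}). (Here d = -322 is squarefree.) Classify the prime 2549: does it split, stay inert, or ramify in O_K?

-322 mod 4 = 2, hence disc K = 4·(-322) = -1288 and O_K = ℤ[√-322].
2549 ∤ -1288, so 2549 is unramified.
Legendre symbol by Euler's criterion: (-322/2549) ≡ (-322)^1274 ≡ 1 (mod 2549), i.e. (-322/2549) = 1.
Legendre symbol 1 ⇒ 2549 is split.

split — (2549) = 𝔭₁𝔭₂ with 𝔭₁ ≠ 𝔭₂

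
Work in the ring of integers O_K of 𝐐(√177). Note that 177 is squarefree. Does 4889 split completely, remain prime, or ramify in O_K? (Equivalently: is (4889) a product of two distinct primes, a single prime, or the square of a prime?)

Since 177 ≡ 1 mod 4, the ring of integers is ℤ[(1+√177)/2] with discriminant 177.
disc(K) = 177 is not divisible by 4889; 4889 is unramified.
Legendre symbol by Euler's criterion: (177/4889) ≡ 177^2444 ≡ 4888 (mod 4889), i.e. (177/4889) = -1.
(177/4889) = -1, so 4889 is inert.

remains prime (inert)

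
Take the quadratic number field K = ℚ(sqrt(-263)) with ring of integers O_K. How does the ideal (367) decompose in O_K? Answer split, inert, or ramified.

-263 mod 4 = 1, hence disc K = -263 and O_K = ℤ[(1+√-263)/2].
367 ∤ -263, so 367 is unramified.
Euler's criterion: (-263)^183 mod 367 = 1. Thus (-263|367) = 1.
(-263/367) = 1, so 367 splits.

p splits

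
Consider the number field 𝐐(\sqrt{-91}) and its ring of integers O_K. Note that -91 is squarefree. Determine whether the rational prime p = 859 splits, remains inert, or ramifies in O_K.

Since -91 ≡ 1 mod 4, the ring of integers is ℤ[(1+√-91)/2] with discriminant -91.
disc(K) = -91 is not divisible by 859; 859 is unramified.
(-91/859) = 768^429 mod 859 = 858, giving Legendre symbol -1.
Legendre symbol -1 ⇒ 859 is inert.

859 remains inert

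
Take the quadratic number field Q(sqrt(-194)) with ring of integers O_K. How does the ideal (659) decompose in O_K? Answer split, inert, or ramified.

d = -194 ≡ 2 (mod 4), so O_K = ℤ[√-194] and disc(K) = 4d = -776.
Since gcd(659, -776) = 1 the prime 659 does not ramify.
Euler's criterion: (-194)^329 mod 659 = 658. Thus (-194|659) = -1.
Legendre symbol -1 ⇒ 659 is inert.

inert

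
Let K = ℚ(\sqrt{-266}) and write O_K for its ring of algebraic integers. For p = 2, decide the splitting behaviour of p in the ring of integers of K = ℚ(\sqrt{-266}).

ramifies in O_K

Since -266 ≢ 1 mod 4, the ring of integers is ℤ[√-266] with discriminant 4·(-266) = -1064.
disc(K) = -1064 = 2·(-532), so p = 2 is ramified.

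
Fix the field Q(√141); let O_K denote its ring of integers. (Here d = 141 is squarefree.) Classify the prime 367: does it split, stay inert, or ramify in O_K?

inert — (367) stays prime in O_K

d = 141 ≡ 1 (mod 4), so O_K = ℤ[(1+√141)/2] and disc(K) = d = 141.
disc(K) = 141 is not divisible by 367; 367 is unramified.
(141/367) = 141^183 mod 367 = 366, giving Legendre symbol -1.
Legendre symbol -1 ⇒ 367 is inert.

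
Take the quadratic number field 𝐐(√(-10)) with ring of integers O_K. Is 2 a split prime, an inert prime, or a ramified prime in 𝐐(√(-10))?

d = -10 ≡ 2 (mod 4), so O_K = ℤ[√-10] and disc(K) = 4d = -40.
disc(K) = -40 = 2·(-20), so p = 2 is ramified.

ramified — (2) = 𝔭²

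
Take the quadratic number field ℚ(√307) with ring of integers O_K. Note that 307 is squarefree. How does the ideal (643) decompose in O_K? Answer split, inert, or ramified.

split

Since 307 ≢ 1 mod 4, the ring of integers is ℤ[√307] with discriminant 4·307 = 1228.
Since gcd(643, 1228) = 1 the prime 643 does not ramify.
Euler's criterion: 307^321 mod 643 = 1. Thus (307|643) = 1.
(307/643) = 1, so 643 splits.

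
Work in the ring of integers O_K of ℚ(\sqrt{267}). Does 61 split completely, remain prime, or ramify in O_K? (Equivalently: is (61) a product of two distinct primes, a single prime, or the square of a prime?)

p is inert

Since 267 ≢ 1 mod 4, the ring of integers is ℤ[√267] with discriminant 4·267 = 1068.
61 ∤ 1068, so 61 is unramified.
Euler's criterion: 267^30 mod 61 = 60. Thus (267|61) = -1.
(267/61) = -1, so 61 is inert.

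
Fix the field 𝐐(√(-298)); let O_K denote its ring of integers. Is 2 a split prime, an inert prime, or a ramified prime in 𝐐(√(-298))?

ramifies in O_K

d = -298 ≡ 2 (mod 4), so O_K = ℤ[√-298] and disc(K) = 4d = -1192.
Ramification test: 2 | -1192. The prime 2 ramifies in K.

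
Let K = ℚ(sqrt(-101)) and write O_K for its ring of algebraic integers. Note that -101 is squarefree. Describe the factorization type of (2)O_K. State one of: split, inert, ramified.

2 is ramified

Since -101 ≢ 1 mod 4, the ring of integers is ℤ[√-101] with discriminant 4·(-101) = -404.
disc(K) = -404 = 2·(-202), so p = 2 is ramified.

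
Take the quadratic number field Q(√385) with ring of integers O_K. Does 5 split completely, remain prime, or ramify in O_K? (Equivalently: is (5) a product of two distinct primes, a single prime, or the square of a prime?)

ramified

385 mod 4 = 1, hence disc K = 385 and O_K = ℤ[(1+√385)/2].
disc(K) = 385 = 5·77, so p = 5 is ramified.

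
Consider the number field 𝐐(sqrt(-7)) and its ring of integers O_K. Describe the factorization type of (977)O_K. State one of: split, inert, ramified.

split

Since -7 ≡ 1 mod 4, the ring of integers is ℤ[(1+√-7)/2] with discriminant -7.
Since gcd(977, -7) = 1 the prime 977 does not ramify.
Compute (-7/977) via Euler: 970^((977-1)/2) mod 977 = 1, so (-7/977) = 1.
(-7/977) = 1, so 977 splits.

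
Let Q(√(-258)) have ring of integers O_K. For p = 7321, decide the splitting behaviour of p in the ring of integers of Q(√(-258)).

-258 mod 4 = 2, hence disc K = 4·(-258) = -1032 and O_K = ℤ[√-258].
Since gcd(7321, -1032) = 1 the prime 7321 does not ramify.
Compute (-258/7321) via Euler: 7063^((7321-1)/2) mod 7321 = 1, so (-258/7321) = 1.
Legendre symbol 1 ⇒ 7321 is split.

7321 splits in O_K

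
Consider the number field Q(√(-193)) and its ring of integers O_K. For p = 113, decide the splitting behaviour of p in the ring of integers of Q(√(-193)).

p is inert

Since -193 ≢ 1 mod 4, the ring of integers is ℤ[√-193] with discriminant 4·(-193) = -772.
Since gcd(113, -772) = 1 the prime 113 does not ramify.
Compute (-193/113) via Euler: 33^((113-1)/2) mod 113 = 112, so (-193/113) = -1.
d is a non-residue mod p, hence 113 remains inert in O_K.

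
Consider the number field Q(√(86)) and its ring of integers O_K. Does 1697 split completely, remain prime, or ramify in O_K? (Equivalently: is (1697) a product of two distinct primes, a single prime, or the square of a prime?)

inert — (1697) stays prime in O_K

86 mod 4 = 2, hence disc K = 4·86 = 344 and O_K = ℤ[√86].
Since gcd(1697, 344) = 1 the prime 1697 does not ramify.
(86/1697) = 86^848 mod 1697 = 1696, giving Legendre symbol -1.
Legendre symbol -1 ⇒ 1697 is inert.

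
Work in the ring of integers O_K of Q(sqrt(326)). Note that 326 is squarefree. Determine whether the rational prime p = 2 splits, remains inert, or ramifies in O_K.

d = 326 ≡ 2 (mod 4), so O_K = ℤ[√326] and disc(K) = 4d = 1304.
Ramification test: 2 | 1304. The prime 2 ramifies in K.

2 is ramified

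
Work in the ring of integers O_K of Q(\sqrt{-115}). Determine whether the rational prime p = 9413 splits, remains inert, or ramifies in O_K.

d = -115 ≡ 1 (mod 4), so O_K = ℤ[(1+√-115)/2] and disc(K) = d = -115.
disc(K) = -115 is not divisible by 9413; 9413 is unramified.
(-115/9413) = 9298^4706 mod 9413 = 9412, giving Legendre symbol -1.
d is a non-residue mod p, hence 9413 remains inert in O_K.

remains prime (inert)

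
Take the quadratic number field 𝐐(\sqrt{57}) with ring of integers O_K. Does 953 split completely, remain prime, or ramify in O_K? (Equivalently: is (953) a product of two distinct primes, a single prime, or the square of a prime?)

953 splits in O_K

57 mod 4 = 1, hence disc K = 57 and O_K = ℤ[(1+√57)/2].
disc(K) = 57 is not divisible by 953; 953 is unramified.
Compute (57/953) via Euler: 57^((953-1)/2) mod 953 = 1, so (57/953) = 1.
(57/953) = 1, so 953 splits.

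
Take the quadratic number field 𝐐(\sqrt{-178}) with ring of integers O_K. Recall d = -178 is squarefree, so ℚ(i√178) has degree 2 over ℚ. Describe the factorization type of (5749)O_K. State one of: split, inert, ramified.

remains prime (inert)

d = -178 ≡ 2 (mod 4), so O_K = ℤ[√-178] and disc(K) = 4d = -712.
Since gcd(5749, -712) = 1 the prime 5749 does not ramify.
Legendre symbol by Euler's criterion: (-178/5749) ≡ (-178)^2874 ≡ 5748 (mod 5749), i.e. (-178/5749) = -1.
d is a non-residue mod p, hence 5749 remains inert in O_K.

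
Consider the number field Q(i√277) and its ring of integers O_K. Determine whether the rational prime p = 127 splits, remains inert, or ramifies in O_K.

d = -277 ≡ 3 (mod 4), so O_K = ℤ[√-277] and disc(K) = 4d = -1108.
127 ∤ -1108, so 127 is unramified.
Legendre symbol by Euler's criterion: (-277/127) ≡ (-277)^63 ≡ 1 (mod 127), i.e. (-277/127) = 1.
d is a quadratic residue mod p, hence 127 splits in O_K.

split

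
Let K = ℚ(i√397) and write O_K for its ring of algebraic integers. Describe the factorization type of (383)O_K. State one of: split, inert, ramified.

p is inert

Since -397 ≢ 1 mod 4, the ring of integers is ℤ[√-397] with discriminant 4·(-397) = -1588.
disc(K) = -1588 is not divisible by 383; 383 is unramified.
Euler's criterion: (-397)^191 mod 383 = 382. Thus (-397|383) = -1.
Legendre symbol -1 ⇒ 383 is inert.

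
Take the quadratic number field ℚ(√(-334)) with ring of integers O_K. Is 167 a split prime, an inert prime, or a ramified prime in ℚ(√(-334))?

-334 mod 4 = 2, hence disc K = 4·(-334) = -1336 and O_K = ℤ[√-334].
Ramification test: 167 | -1336. The prime 167 ramifies in K.

ramified — (167) = 𝔭²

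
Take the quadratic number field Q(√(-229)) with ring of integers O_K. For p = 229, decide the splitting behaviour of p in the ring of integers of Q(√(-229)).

229 is ramified

-229 mod 4 = 3, hence disc K = 4·(-229) = -916 and O_K = ℤ[√-229].
229 divides disc(K) = -916, so 229 ramifies.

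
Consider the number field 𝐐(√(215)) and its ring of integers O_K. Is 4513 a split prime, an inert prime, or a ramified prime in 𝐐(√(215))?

4513 remains inert

d = 215 ≡ 3 (mod 4), so O_K = ℤ[√215] and disc(K) = 4d = 860.
4513 ∤ 860, so 4513 is unramified.
Euler's criterion: 215^2256 mod 4513 = 4512. Thus (215|4513) = -1.
d is a non-residue mod p, hence 4513 remains inert in O_K.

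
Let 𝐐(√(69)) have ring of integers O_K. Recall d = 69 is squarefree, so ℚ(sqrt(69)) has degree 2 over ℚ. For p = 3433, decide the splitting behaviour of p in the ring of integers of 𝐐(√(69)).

splits completely

Since 69 ≡ 1 mod 4, the ring of integers is ℤ[(1+√69)/2] with discriminant 69.
disc(K) = 69 is not divisible by 3433; 3433 is unramified.
(69/3433) = 69^1716 mod 3433 = 1, giving Legendre symbol 1.
d is a quadratic residue mod p, hence 3433 splits in O_K.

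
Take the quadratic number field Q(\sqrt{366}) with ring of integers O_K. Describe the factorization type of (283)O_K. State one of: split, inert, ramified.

split

366 mod 4 = 2, hence disc K = 4·366 = 1464 and O_K = ℤ[√366].
disc(K) = 1464 is not divisible by 283; 283 is unramified.
Legendre symbol by Euler's criterion: (366/283) ≡ 366^141 ≡ 1 (mod 283), i.e. (366/283) = 1.
Legendre symbol 1 ⇒ 283 is split.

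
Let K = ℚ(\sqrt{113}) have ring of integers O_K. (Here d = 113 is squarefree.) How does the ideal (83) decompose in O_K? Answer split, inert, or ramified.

83 splits in O_K

Since 113 ≡ 1 mod 4, the ring of integers is ℤ[(1+√113)/2] with discriminant 113.
disc(K) = 113 is not divisible by 83; 83 is unramified.
Legendre symbol by Euler's criterion: (113/83) ≡ 113^41 ≡ 1 (mod 83), i.e. (113/83) = 1.
d is a quadratic residue mod p, hence 83 splits in O_K.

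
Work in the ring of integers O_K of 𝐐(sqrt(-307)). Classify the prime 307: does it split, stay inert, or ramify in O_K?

p ramifies

d = -307 ≡ 1 (mod 4), so O_K = ℤ[(1+√-307)/2] and disc(K) = d = -307.
Ramification test: 307 | -307. The prime 307 ramifies in K.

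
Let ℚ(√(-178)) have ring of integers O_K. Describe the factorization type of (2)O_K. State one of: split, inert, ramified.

ramified — (2) = 𝔭²

d = -178 ≡ 2 (mod 4), so O_K = ℤ[√-178] and disc(K) = 4d = -712.
disc(K) = -712 = 2·(-356), so p = 2 is ramified.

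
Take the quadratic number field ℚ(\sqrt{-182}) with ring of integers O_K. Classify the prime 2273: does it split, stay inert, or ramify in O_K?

d = -182 ≡ 2 (mod 4), so O_K = ℤ[√-182] and disc(K) = 4d = -728.
Since gcd(2273, -728) = 1 the prime 2273 does not ramify.
Euler's criterion: (-182)^1136 mod 2273 = 1. Thus (-182|2273) = 1.
Legendre symbol 1 ⇒ 2273 is split.

splits completely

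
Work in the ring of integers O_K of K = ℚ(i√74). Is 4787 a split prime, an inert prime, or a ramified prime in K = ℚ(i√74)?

-74 mod 4 = 2, hence disc K = 4·(-74) = -296 and O_K = ℤ[√-74].
disc(K) = -296 is not divisible by 4787; 4787 is unramified.
Legendre symbol by Euler's criterion: (-74/4787) ≡ (-74)^2393 ≡ 4786 (mod 4787), i.e. (-74/4787) = -1.
(-74/4787) = -1, so 4787 is inert.

inert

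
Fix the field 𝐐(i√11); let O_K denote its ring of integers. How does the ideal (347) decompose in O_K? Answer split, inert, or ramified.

inert — (347) stays prime in O_K

d = -11 ≡ 1 (mod 4), so O_K = ℤ[(1+√-11)/2] and disc(K) = d = -11.
disc(K) = -11 is not divisible by 347; 347 is unramified.
Euler's criterion: (-11)^173 mod 347 = 346. Thus (-11|347) = -1.
(-11/347) = -1, so 347 is inert.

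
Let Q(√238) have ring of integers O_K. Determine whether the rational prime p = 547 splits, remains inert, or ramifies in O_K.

inert — (547) stays prime in O_K

Since 238 ≢ 1 mod 4, the ring of integers is ℤ[√238] with discriminant 4·238 = 952.
disc(K) = 952 is not divisible by 547; 547 is unramified.
Compute (238/547) via Euler: 238^((547-1)/2) mod 547 = 546, so (238/547) = -1.
d is a non-residue mod p, hence 547 remains inert in O_K.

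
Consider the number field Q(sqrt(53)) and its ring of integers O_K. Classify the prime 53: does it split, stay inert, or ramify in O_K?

ramifies in O_K

Since 53 ≡ 1 mod 4, the ring of integers is ℤ[(1+√53)/2] with discriminant 53.
53 divides disc(K) = 53, so 53 ramifies.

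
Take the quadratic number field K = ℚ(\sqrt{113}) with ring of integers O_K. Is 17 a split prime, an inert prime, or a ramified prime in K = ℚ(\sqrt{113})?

remains prime (inert)

d = 113 ≡ 1 (mod 4), so O_K = ℤ[(1+√113)/2] and disc(K) = d = 113.
disc(K) = 113 is not divisible by 17; 17 is unramified.
Euler's criterion: 113^8 mod 17 = 16. Thus (113|17) = -1.
d is a non-residue mod p, hence 17 remains inert in O_K.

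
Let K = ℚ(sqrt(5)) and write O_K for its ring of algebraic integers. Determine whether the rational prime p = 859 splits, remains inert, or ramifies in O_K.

d = 5 ≡ 1 (mod 4), so O_K = ℤ[(1+√5)/2] and disc(K) = d = 5.
859 ∤ 5, so 859 is unramified.
Legendre symbol by Euler's criterion: (5/859) ≡ 5^429 ≡ 1 (mod 859), i.e. (5/859) = 1.
(5/859) = 1, so 859 splits.

split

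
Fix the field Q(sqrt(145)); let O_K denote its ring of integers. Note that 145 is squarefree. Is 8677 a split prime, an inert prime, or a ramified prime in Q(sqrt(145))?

145 mod 4 = 1, hence disc K = 145 and O_K = ℤ[(1+√145)/2].
8677 ∤ 145, so 8677 is unramified.
Euler's criterion: 145^4338 mod 8677 = 8676. Thus (145|8677) = -1.
(145/8677) = -1, so 8677 is inert.

inert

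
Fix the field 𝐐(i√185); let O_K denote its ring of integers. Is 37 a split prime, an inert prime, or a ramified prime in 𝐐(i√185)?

ramified

d = -185 ≡ 3 (mod 4), so O_K = ℤ[√-185] and disc(K) = 4d = -740.
disc(K) = -740 = 37·(-20), so p = 37 is ramified.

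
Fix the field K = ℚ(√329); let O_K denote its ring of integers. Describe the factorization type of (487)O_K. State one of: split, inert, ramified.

d = 329 ≡ 1 (mod 4), so O_K = ℤ[(1+√329)/2] and disc(K) = d = 329.
Since gcd(487, 329) = 1 the prime 487 does not ramify.
Euler's criterion: 329^243 mod 487 = 1. Thus (329|487) = 1.
Legendre symbol 1 ⇒ 487 is split.

splits completely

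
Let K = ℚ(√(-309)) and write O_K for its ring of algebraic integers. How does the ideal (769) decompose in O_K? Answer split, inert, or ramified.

769 remains inert

d = -309 ≡ 3 (mod 4), so O_K = ℤ[√-309] and disc(K) = 4d = -1236.
Since gcd(769, -1236) = 1 the prime 769 does not ramify.
Legendre symbol by Euler's criterion: (-309/769) ≡ (-309)^384 ≡ 768 (mod 769), i.e. (-309/769) = -1.
Legendre symbol -1 ⇒ 769 is inert.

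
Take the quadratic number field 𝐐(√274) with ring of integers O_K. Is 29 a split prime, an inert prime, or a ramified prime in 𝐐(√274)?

Since 274 ≢ 1 mod 4, the ring of integers is ℤ[√274] with discriminant 4·274 = 1096.
disc(K) = 1096 is not divisible by 29; 29 is unramified.
Legendre symbol by Euler's criterion: (274/29) ≡ 274^14 ≡ 1 (mod 29), i.e. (274/29) = 1.
d is a quadratic residue mod p, hence 29 splits in O_K.

splits completely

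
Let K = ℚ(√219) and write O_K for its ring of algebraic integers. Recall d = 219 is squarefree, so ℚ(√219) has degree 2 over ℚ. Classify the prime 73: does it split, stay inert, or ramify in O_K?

73 is ramified

Since 219 ≢ 1 mod 4, the ring of integers is ℤ[√219] with discriminant 4·219 = 876.
Ramification test: 73 | 876. The prime 73 ramifies in K.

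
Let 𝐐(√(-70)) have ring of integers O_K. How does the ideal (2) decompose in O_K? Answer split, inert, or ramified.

d = -70 ≡ 2 (mod 4), so O_K = ℤ[√-70] and disc(K) = 4d = -280.
2 divides disc(K) = -280, so 2 ramifies.

ramifies in O_K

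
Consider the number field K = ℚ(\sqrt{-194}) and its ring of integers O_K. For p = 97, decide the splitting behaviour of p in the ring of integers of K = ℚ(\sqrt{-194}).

ramified — (97) = 𝔭²

Since -194 ≢ 1 mod 4, the ring of integers is ℤ[√-194] with discriminant 4·(-194) = -776.
disc(K) = -776 = 97·(-8), so p = 97 is ramified.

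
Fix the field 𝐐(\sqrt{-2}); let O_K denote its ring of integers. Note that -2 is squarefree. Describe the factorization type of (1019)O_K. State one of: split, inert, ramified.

p splits

Since -2 ≢ 1 mod 4, the ring of integers is ℤ[√-2] with discriminant 4·(-2) = -8.
disc(K) = -8 is not divisible by 1019; 1019 is unramified.
Euler's criterion: (-2)^509 mod 1019 = 1. Thus (-2|1019) = 1.
Legendre symbol 1 ⇒ 1019 is split.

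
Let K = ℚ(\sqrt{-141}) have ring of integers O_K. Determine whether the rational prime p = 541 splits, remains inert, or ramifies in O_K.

d = -141 ≡ 3 (mod 4), so O_K = ℤ[√-141] and disc(K) = 4d = -564.
disc(K) = -564 is not divisible by 541; 541 is unramified.
Compute (-141/541) via Euler: 400^((541-1)/2) mod 541 = 1, so (-141/541) = 1.
d is a quadratic residue mod p, hence 541 splits in O_K.

p splits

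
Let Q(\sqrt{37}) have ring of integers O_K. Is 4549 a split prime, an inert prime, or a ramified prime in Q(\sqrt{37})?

p is inert

d = 37 ≡ 1 (mod 4), so O_K = ℤ[(1+√37)/2] and disc(K) = d = 37.
4549 ∤ 37, so 4549 is unramified.
Compute (37/4549) via Euler: 37^((4549-1)/2) mod 4549 = 4548, so (37/4549) = -1.
(37/4549) = -1, so 4549 is inert.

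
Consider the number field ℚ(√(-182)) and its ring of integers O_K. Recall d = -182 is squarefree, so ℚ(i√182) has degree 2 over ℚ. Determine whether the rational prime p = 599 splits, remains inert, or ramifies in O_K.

-182 mod 4 = 2, hence disc K = 4·(-182) = -728 and O_K = ℤ[√-182].
disc(K) = -728 is not divisible by 599; 599 is unramified.
Euler's criterion: (-182)^299 mod 599 = 1. Thus (-182|599) = 1.
d is a quadratic residue mod p, hence 599 splits in O_K.

split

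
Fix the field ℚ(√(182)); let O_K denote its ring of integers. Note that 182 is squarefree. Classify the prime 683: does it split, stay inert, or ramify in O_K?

inert

d = 182 ≡ 2 (mod 4), so O_K = ℤ[√182] and disc(K) = 4d = 728.
Since gcd(683, 728) = 1 the prime 683 does not ramify.
Compute (182/683) via Euler: 182^((683-1)/2) mod 683 = 682, so (182/683) = -1.
d is a non-residue mod p, hence 683 remains inert in O_K.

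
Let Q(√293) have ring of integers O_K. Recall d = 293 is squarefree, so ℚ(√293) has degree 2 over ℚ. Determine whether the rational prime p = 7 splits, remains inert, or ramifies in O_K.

remains prime (inert)

Since 293 ≡ 1 mod 4, the ring of integers is ℤ[(1+√293)/2] with discriminant 293.
disc(K) = 293 is not divisible by 7; 7 is unramified.
(293/7) = 6^3 mod 7 = 6, giving Legendre symbol -1.
(293/7) = -1, so 7 is inert.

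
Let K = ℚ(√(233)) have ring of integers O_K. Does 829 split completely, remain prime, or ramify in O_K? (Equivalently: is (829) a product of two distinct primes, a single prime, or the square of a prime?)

inert

Since 233 ≡ 1 mod 4, the ring of integers is ℤ[(1+√233)/2] with discriminant 233.
disc(K) = 233 is not divisible by 829; 829 is unramified.
Legendre symbol by Euler's criterion: (233/829) ≡ 233^414 ≡ 828 (mod 829), i.e. (233/829) = -1.
(233/829) = -1, so 829 is inert.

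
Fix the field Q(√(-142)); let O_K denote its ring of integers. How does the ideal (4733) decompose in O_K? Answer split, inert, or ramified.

split — (4733) = 𝔭₁𝔭₂ with 𝔭₁ ≠ 𝔭₂

d = -142 ≡ 2 (mod 4), so O_K = ℤ[√-142] and disc(K) = 4d = -568.
4733 ∤ -568, so 4733 is unramified.
(-142/4733) = 4591^2366 mod 4733 = 1, giving Legendre symbol 1.
Legendre symbol 1 ⇒ 4733 is split.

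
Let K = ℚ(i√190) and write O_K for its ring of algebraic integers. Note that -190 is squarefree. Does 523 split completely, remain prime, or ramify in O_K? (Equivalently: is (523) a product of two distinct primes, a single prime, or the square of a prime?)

d = -190 ≡ 2 (mod 4), so O_K = ℤ[√-190] and disc(K) = 4d = -760.
disc(K) = -760 is not divisible by 523; 523 is unramified.
Legendre symbol by Euler's criterion: (-190/523) ≡ (-190)^261 ≡ 522 (mod 523), i.e. (-190/523) = -1.
d is a non-residue mod p, hence 523 remains inert in O_K.

remains prime (inert)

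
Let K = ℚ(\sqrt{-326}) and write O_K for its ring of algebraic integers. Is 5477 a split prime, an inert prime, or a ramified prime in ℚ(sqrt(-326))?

split — (5477) = 𝔭₁𝔭₂ with 𝔭₁ ≠ 𝔭₂

Since -326 ≢ 1 mod 4, the ring of integers is ℤ[√-326] with discriminant 4·(-326) = -1304.
Since gcd(5477, -1304) = 1 the prime 5477 does not ramify.
Euler's criterion: (-326)^2738 mod 5477 = 1. Thus (-326|5477) = 1.
(-326/5477) = 1, so 5477 splits.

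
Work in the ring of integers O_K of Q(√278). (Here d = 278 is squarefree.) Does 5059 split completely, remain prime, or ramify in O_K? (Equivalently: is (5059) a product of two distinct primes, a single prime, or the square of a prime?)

Since 278 ≢ 1 mod 4, the ring of integers is ℤ[√278] with discriminant 4·278 = 1112.
5059 ∤ 1112, so 5059 is unramified.
(278/5059) = 278^2529 mod 5059 = 1, giving Legendre symbol 1.
(278/5059) = 1, so 5059 splits.

split — (5059) = 𝔭₁𝔭₂ with 𝔭₁ ≠ 𝔭₂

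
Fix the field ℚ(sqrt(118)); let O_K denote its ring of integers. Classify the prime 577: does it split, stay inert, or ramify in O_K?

split — (577) = 𝔭₁𝔭₂ with 𝔭₁ ≠ 𝔭₂

Since 118 ≢ 1 mod 4, the ring of integers is ℤ[√118] with discriminant 4·118 = 472.
Since gcd(577, 472) = 1 the prime 577 does not ramify.
Euler's criterion: 118^288 mod 577 = 1. Thus (118|577) = 1.
Legendre symbol 1 ⇒ 577 is split.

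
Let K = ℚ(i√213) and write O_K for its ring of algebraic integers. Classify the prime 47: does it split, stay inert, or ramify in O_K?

Since -213 ≢ 1 mod 4, the ring of integers is ℤ[√-213] with discriminant 4·(-213) = -852.
47 ∤ -852, so 47 is unramified.
(-213/47) = 22^23 mod 47 = 46, giving Legendre symbol -1.
d is a non-residue mod p, hence 47 remains inert in O_K.

remains prime (inert)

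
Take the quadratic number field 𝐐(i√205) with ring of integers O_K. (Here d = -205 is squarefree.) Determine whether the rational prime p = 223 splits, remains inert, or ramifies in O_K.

split

d = -205 ≡ 3 (mod 4), so O_K = ℤ[√-205] and disc(K) = 4d = -820.
disc(K) = -820 is not divisible by 223; 223 is unramified.
(-205/223) = 18^111 mod 223 = 1, giving Legendre symbol 1.
d is a quadratic residue mod p, hence 223 splits in O_K.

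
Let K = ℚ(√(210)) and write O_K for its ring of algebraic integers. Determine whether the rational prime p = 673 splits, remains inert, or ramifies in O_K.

inert

210 mod 4 = 2, hence disc K = 4·210 = 840 and O_K = ℤ[√210].
Since gcd(673, 840) = 1 the prime 673 does not ramify.
Legendre symbol by Euler's criterion: (210/673) ≡ 210^336 ≡ 672 (mod 673), i.e. (210/673) = -1.
(210/673) = -1, so 673 is inert.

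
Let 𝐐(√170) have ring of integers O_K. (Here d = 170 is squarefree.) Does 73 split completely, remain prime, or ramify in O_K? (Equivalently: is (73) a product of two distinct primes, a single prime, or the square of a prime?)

Since 170 ≢ 1 mod 4, the ring of integers is ℤ[√170] with discriminant 4·170 = 680.
73 ∤ 680, so 73 is unramified.
Euler's criterion: 170^36 mod 73 = 1. Thus (170|73) = 1.
d is a quadratic residue mod p, hence 73 splits in O_K.

split — (73) = 𝔭₁𝔭₂ with 𝔭₁ ≠ 𝔭₂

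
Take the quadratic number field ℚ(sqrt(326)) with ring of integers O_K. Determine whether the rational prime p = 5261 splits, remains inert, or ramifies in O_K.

p splits

326 mod 4 = 2, hence disc K = 4·326 = 1304 and O_K = ℤ[√326].
disc(K) = 1304 is not divisible by 5261; 5261 is unramified.
Compute (326/5261) via Euler: 326^((5261-1)/2) mod 5261 = 1, so (326/5261) = 1.
(326/5261) = 1, so 5261 splits.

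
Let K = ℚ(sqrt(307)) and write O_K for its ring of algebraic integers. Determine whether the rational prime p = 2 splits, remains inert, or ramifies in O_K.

2 is ramified

Since 307 ≢ 1 mod 4, the ring of integers is ℤ[√307] with discriminant 4·307 = 1228.
Ramification test: 2 | 1228. The prime 2 ramifies in K.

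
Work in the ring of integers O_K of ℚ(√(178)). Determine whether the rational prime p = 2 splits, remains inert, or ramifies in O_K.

d = 178 ≡ 2 (mod 4), so O_K = ℤ[√178] and disc(K) = 4d = 712.
2 divides disc(K) = 712, so 2 ramifies.

2 is ramified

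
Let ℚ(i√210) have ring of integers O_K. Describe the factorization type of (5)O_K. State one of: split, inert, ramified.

d = -210 ≡ 2 (mod 4), so O_K = ℤ[√-210] and disc(K) = 4d = -840.
5 divides disc(K) = -840, so 5 ramifies.

p ramifies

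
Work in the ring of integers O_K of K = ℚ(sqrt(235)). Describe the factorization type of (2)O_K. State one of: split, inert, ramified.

ramified

d = 235 ≡ 3 (mod 4), so O_K = ℤ[√235] and disc(K) = 4d = 940.
Ramification test: 2 | 940. The prime 2 ramifies in K.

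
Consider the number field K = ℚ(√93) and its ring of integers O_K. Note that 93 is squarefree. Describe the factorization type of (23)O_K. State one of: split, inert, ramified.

Since 93 ≡ 1 mod 4, the ring of integers is ℤ[(1+√93)/2] with discriminant 93.
Since gcd(23, 93) = 1 the prime 23 does not ramify.
Legendre symbol by Euler's criterion: (93/23) ≡ 93^11 ≡ 1 (mod 23), i.e. (93/23) = 1.
d is a quadratic residue mod p, hence 23 splits in O_K.

p splits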